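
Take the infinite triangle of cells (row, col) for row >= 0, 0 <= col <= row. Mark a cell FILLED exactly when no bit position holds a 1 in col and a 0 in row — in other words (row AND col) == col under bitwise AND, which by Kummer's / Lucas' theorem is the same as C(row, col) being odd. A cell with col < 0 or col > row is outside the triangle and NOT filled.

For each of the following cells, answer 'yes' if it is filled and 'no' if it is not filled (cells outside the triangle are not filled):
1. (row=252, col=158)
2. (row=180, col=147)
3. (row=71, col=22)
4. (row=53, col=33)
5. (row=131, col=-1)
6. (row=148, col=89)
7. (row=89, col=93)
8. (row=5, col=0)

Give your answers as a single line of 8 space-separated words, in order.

(252,158): row=0b11111100, col=0b10011110, row AND col = 0b10011100 = 156; 156 != 158 -> empty
(180,147): row=0b10110100, col=0b10010011, row AND col = 0b10010000 = 144; 144 != 147 -> empty
(71,22): row=0b1000111, col=0b10110, row AND col = 0b110 = 6; 6 != 22 -> empty
(53,33): row=0b110101, col=0b100001, row AND col = 0b100001 = 33; 33 == 33 -> filled
(131,-1): col outside [0, 131] -> not filled
(148,89): row=0b10010100, col=0b1011001, row AND col = 0b10000 = 16; 16 != 89 -> empty
(89,93): col outside [0, 89] -> not filled
(5,0): row=0b101, col=0b0, row AND col = 0b0 = 0; 0 == 0 -> filled

Answer: no no no yes no no no yes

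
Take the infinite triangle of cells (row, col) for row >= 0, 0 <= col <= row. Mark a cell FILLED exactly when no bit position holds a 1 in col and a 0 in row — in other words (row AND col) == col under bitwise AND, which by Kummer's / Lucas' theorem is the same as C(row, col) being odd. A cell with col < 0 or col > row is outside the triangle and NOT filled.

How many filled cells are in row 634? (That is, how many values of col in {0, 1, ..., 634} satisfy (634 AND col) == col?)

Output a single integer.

Answer: 64

Derivation:
634 in binary = 1001111010
popcount(634) = number of 1-bits in 1001111010 = 6
A col c satisfies (634 AND c) == c iff every set bit of c is also set in 634; each of the 6 set bits of 634 can independently be on or off in c.
count = 2^6 = 64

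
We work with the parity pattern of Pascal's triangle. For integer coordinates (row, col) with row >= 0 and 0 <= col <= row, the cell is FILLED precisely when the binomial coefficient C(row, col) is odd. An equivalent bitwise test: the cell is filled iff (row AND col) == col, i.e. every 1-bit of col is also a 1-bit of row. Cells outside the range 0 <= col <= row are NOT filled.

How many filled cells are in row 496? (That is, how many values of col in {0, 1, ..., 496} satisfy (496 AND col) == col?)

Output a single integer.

496 in binary = 111110000
popcount(496) = number of 1-bits in 111110000 = 5
A col c satisfies (496 AND c) == c iff every set bit of c is also set in 496; each of the 5 set bits of 496 can independently be on or off in c.
count = 2^5 = 32

Answer: 32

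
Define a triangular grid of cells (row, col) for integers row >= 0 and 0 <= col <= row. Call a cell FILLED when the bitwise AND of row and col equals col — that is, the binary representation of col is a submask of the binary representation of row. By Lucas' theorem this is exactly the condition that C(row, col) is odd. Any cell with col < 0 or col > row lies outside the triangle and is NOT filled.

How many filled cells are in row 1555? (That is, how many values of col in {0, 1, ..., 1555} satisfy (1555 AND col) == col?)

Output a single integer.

Answer: 32

Derivation:
1555 in binary = 11000010011
popcount(1555) = number of 1-bits in 11000010011 = 5
A col c satisfies (1555 AND c) == c iff every set bit of c is also set in 1555; each of the 5 set bits of 1555 can independently be on or off in c.
count = 2^5 = 32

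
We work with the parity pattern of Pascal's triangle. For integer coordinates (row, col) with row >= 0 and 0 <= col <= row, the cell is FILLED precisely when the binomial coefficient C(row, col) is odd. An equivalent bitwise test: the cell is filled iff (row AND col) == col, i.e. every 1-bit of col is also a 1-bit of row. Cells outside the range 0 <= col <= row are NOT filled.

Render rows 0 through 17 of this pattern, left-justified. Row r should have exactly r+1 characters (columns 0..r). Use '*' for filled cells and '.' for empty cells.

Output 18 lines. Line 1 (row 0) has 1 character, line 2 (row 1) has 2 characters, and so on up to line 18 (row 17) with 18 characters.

r0=0: *
r1=1: **
r2=10: *.*
r3=11: ****
r4=100: *...*
r5=101: **..**
r6=110: *.*.*.*
r7=111: ********
r8=1000: *.......*
r9=1001: **......**
r10=1010: *.*.....*.*
r11=1011: ****....****
r12=1100: *...*...*...*
r13=1101: **..**..**..**
r14=1110: *.*.*.*.*.*.*.*
r15=1111: ****************
r16=10000: *...............*
r17=10001: **..............**

Answer: *
**
*.*
****
*...*
**..**
*.*.*.*
********
*.......*
**......**
*.*.....*.*
****....****
*...*...*...*
**..**..**..**
*.*.*.*.*.*.*.*
****************
*...............*
**..............**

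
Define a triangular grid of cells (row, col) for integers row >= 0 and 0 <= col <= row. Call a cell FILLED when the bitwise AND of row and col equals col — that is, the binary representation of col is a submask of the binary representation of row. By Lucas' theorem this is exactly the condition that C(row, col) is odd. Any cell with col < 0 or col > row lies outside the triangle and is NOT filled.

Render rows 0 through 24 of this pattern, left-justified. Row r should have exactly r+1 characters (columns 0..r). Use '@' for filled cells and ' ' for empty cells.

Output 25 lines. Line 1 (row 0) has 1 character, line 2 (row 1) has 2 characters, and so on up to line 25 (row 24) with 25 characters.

Answer: @
@@
@ @
@@@@
@   @
@@  @@
@ @ @ @
@@@@@@@@
@       @
@@      @@
@ @     @ @
@@@@    @@@@
@   @   @   @
@@  @@  @@  @@
@ @ @ @ @ @ @ @
@@@@@@@@@@@@@@@@
@               @
@@              @@
@ @             @ @
@@@@            @@@@
@   @           @   @
@@  @@          @@  @@
@ @ @ @         @ @ @ @
@@@@@@@@        @@@@@@@@
@       @       @       @

Derivation:
r0=0: @
r1=1: @@
r2=10: @ @
r3=11: @@@@
r4=100: @   @
r5=101: @@  @@
r6=110: @ @ @ @
r7=111: @@@@@@@@
r8=1000: @       @
r9=1001: @@      @@
r10=1010: @ @     @ @
r11=1011: @@@@    @@@@
r12=1100: @   @   @   @
r13=1101: @@  @@  @@  @@
r14=1110: @ @ @ @ @ @ @ @
r15=1111: @@@@@@@@@@@@@@@@
r16=10000: @               @
r17=10001: @@              @@
r18=10010: @ @             @ @
r19=10011: @@@@            @@@@
r20=10100: @   @           @   @
r21=10101: @@  @@          @@  @@
r22=10110: @ @ @ @         @ @ @ @
r23=10111: @@@@@@@@        @@@@@@@@
r24=11000: @       @       @       @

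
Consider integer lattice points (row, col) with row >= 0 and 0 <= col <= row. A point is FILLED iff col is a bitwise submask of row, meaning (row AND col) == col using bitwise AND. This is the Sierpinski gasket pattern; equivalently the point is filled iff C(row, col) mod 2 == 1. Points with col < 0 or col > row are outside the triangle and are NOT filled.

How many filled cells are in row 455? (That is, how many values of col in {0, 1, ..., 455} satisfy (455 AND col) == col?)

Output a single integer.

Answer: 64

Derivation:
455 in binary = 111000111
popcount(455) = number of 1-bits in 111000111 = 6
A col c satisfies (455 AND c) == c iff every set bit of c is also set in 455; each of the 6 set bits of 455 can independently be on or off in c.
count = 2^6 = 64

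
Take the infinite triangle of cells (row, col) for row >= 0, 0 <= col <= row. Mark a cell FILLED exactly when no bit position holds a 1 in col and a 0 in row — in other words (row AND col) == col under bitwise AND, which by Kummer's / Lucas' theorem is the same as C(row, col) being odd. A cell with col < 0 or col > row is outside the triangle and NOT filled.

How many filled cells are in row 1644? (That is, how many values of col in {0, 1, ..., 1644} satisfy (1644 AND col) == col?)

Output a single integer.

1644 in binary = 11001101100
popcount(1644) = number of 1-bits in 11001101100 = 6
A col c satisfies (1644 AND c) == c iff every set bit of c is also set in 1644; each of the 6 set bits of 1644 can independently be on or off in c.
count = 2^6 = 64

Answer: 64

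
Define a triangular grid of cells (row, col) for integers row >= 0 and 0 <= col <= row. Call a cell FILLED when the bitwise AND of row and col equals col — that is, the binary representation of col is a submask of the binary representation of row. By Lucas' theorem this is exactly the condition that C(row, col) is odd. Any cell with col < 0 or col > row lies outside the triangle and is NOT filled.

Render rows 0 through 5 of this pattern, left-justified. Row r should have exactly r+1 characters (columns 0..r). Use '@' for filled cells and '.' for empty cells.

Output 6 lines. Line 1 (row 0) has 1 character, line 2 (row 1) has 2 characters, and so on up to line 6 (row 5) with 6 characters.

r0=0: @
r1=1: @@
r2=10: @.@
r3=11: @@@@
r4=100: @...@
r5=101: @@..@@

Answer: @
@@
@.@
@@@@
@...@
@@..@@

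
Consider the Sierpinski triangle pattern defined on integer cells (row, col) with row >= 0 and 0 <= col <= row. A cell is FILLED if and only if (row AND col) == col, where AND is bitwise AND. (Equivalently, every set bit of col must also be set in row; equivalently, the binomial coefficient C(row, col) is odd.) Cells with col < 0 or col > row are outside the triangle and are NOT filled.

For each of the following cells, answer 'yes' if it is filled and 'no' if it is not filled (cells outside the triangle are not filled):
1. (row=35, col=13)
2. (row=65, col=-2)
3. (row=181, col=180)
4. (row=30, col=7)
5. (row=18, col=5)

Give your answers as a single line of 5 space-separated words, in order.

(35,13): row=0b100011, col=0b1101, row AND col = 0b1 = 1; 1 != 13 -> empty
(65,-2): col outside [0, 65] -> not filled
(181,180): row=0b10110101, col=0b10110100, row AND col = 0b10110100 = 180; 180 == 180 -> filled
(30,7): row=0b11110, col=0b111, row AND col = 0b110 = 6; 6 != 7 -> empty
(18,5): row=0b10010, col=0b101, row AND col = 0b0 = 0; 0 != 5 -> empty

Answer: no no yes no no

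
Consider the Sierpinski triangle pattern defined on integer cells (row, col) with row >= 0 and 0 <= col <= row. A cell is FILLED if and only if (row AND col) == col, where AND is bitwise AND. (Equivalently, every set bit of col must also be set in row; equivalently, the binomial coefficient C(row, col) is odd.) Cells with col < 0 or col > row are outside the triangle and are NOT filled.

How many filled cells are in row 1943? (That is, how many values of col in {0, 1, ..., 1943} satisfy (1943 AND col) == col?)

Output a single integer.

Answer: 256

Derivation:
1943 in binary = 11110010111
popcount(1943) = number of 1-bits in 11110010111 = 8
A col c satisfies (1943 AND c) == c iff every set bit of c is also set in 1943; each of the 8 set bits of 1943 can independently be on or off in c.
count = 2^8 = 256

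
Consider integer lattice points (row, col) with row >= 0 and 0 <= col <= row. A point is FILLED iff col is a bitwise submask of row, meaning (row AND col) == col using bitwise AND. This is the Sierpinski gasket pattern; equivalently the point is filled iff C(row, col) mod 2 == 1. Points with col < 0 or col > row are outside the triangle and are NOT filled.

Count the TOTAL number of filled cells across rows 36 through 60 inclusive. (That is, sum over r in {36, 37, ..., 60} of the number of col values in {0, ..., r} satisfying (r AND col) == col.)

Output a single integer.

r36=100100 pc2: +4 =4
r37=100101 pc3: +8 =12
r38=100110 pc3: +8 =20
r39=100111 pc4: +16 =36
r40=101000 pc2: +4 =40
r41=101001 pc3: +8 =48
r42=101010 pc3: +8 =56
r43=101011 pc4: +16 =72
r44=101100 pc3: +8 =80
r45=101101 pc4: +16 =96
r46=101110 pc4: +16 =112
r47=101111 pc5: +32 =144
r48=110000 pc2: +4 =148
r49=110001 pc3: +8 =156
r50=110010 pc3: +8 =164
r51=110011 pc4: +16 =180
r52=110100 pc3: +8 =188
r53=110101 pc4: +16 =204
r54=110110 pc4: +16 =220
r55=110111 pc5: +32 =252
r56=111000 pc3: +8 =260
r57=111001 pc4: +16 =276
r58=111010 pc4: +16 =292
r59=111011 pc5: +32 =324
r60=111100 pc4: +16 =340

Answer: 340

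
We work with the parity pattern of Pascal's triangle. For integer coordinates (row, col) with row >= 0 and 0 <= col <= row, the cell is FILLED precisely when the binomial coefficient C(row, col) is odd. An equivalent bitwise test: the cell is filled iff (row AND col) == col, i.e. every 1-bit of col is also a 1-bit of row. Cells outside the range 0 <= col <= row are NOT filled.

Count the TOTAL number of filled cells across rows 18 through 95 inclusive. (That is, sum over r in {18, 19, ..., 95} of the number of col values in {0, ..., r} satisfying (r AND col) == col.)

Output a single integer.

Answer: 1128

Derivation:
r18=10010 pc2: +4 =4
r19=10011 pc3: +8 =12
r20=10100 pc2: +4 =16
r21=10101 pc3: +8 =24
r22=10110 pc3: +8 =32
r23=10111 pc4: +16 =48
r24=11000 pc2: +4 =52
r25=11001 pc3: +8 =60
r26=11010 pc3: +8 =68
r27=11011 pc4: +16 =84
r28=11100 pc3: +8 =92
r29=11101 pc4: +16 =108
r30=11110 pc4: +16 =124
r31=11111 pc5: +32 =156
r32=100000 pc1: +2 =158
r33=100001 pc2: +4 =162
r34=100010 pc2: +4 =166
r35=100011 pc3: +8 =174
r36=100100 pc2: +4 =178
r37=100101 pc3: +8 =186
r38=100110 pc3: +8 =194
r39=100111 pc4: +16 =210
r40=101000 pc2: +4 =214
r41=101001 pc3: +8 =222
r42=101010 pc3: +8 =230
r43=101011 pc4: +16 =246
r44=101100 pc3: +8 =254
r45=101101 pc4: +16 =270
r46=101110 pc4: +16 =286
r47=101111 pc5: +32 =318
r48=110000 pc2: +4 =322
r49=110001 pc3: +8 =330
r50=110010 pc3: +8 =338
r51=110011 pc4: +16 =354
r52=110100 pc3: +8 =362
r53=110101 pc4: +16 =378
r54=110110 pc4: +16 =394
r55=110111 pc5: +32 =426
r56=111000 pc3: +8 =434
r57=111001 pc4: +16 =450
r58=111010 pc4: +16 =466
r59=111011 pc5: +32 =498
r60=111100 pc4: +16 =514
r61=111101 pc5: +32 =546
r62=111110 pc5: +32 =578
r63=111111 pc6: +64 =642
r64=1000000 pc1: +2 =644
r65=1000001 pc2: +4 =648
r66=1000010 pc2: +4 =652
r67=1000011 pc3: +8 =660
r68=1000100 pc2: +4 =664
r69=1000101 pc3: +8 =672
r70=1000110 pc3: +8 =680
r71=1000111 pc4: +16 =696
r72=1001000 pc2: +4 =700
r73=1001001 pc3: +8 =708
r74=1001010 pc3: +8 =716
r75=1001011 pc4: +16 =732
r76=1001100 pc3: +8 =740
r77=1001101 pc4: +16 =756
r78=1001110 pc4: +16 =772
r79=1001111 pc5: +32 =804
r80=1010000 pc2: +4 =808
r81=1010001 pc3: +8 =816
r82=1010010 pc3: +8 =824
r83=1010011 pc4: +16 =840
r84=1010100 pc3: +8 =848
r85=1010101 pc4: +16 =864
r86=1010110 pc4: +16 =880
r87=1010111 pc5: +32 =912
r88=1011000 pc3: +8 =920
r89=1011001 pc4: +16 =936
r90=1011010 pc4: +16 =952
r91=1011011 pc5: +32 =984
r92=1011100 pc4: +16 =1000
r93=1011101 pc5: +32 =1032
r94=1011110 pc5: +32 =1064
r95=1011111 pc6: +64 =1128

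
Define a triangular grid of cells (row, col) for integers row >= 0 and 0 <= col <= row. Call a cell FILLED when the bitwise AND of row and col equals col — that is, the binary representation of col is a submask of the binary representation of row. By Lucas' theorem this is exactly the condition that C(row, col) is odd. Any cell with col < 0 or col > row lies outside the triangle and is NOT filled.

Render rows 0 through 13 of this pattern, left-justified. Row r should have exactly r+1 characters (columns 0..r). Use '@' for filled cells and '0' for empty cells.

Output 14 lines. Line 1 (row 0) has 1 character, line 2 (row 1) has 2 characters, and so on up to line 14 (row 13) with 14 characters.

Answer: @
@@
@0@
@@@@
@000@
@@00@@
@0@0@0@
@@@@@@@@
@0000000@
@@000000@@
@0@00000@0@
@@@@0000@@@@
@000@000@000@
@@00@@00@@00@@

Derivation:
r0=0: @
r1=1: @@
r2=10: @0@
r3=11: @@@@
r4=100: @000@
r5=101: @@00@@
r6=110: @0@0@0@
r7=111: @@@@@@@@
r8=1000: @0000000@
r9=1001: @@000000@@
r10=1010: @0@00000@0@
r11=1011: @@@@0000@@@@
r12=1100: @000@000@000@
r13=1101: @@00@@00@@00@@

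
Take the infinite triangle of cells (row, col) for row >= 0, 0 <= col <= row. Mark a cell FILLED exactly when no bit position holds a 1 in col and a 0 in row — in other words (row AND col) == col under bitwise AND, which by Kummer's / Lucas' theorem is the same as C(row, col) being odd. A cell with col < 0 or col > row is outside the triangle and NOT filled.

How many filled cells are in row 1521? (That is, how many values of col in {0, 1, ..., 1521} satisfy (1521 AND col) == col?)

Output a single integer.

1521 in binary = 10111110001
popcount(1521) = number of 1-bits in 10111110001 = 7
A col c satisfies (1521 AND c) == c iff every set bit of c is also set in 1521; each of the 7 set bits of 1521 can independently be on or off in c.
count = 2^7 = 128

Answer: 128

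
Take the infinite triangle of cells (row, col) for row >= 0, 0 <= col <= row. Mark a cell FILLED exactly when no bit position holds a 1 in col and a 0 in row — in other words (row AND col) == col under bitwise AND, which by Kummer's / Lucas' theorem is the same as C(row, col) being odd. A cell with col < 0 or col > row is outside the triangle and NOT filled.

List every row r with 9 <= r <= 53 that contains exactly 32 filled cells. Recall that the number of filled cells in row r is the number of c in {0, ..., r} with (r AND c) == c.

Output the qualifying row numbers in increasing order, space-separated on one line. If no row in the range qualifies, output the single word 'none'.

Answer: 31 47

Derivation:
Row r has 2^popcount(r) filled cells, so we need popcount(r) = log2(32) = 5.
Scan r = 9..53 and keep those with exactly 5 one-bits:
r=9=1001 popcount=2 -> skip
r=10=1010 popcount=2 -> skip
r=11=1011 popcount=3 -> skip
r=12=1100 popcount=2 -> skip
r=13=1101 popcount=3 -> skip
r=14=1110 popcount=3 -> skip
r=15=1111 popcount=4 -> skip
r=16=10000 popcount=1 -> skip
r=17=10001 popcount=2 -> skip
r=18=10010 popcount=2 -> skip
r=19=10011 popcount=3 -> skip
r=20=10100 popcount=2 -> skip
r=21=10101 popcount=3 -> skip
r=22=10110 popcount=3 -> skip
r=23=10111 popcount=4 -> skip
r=24=11000 popcount=2 -> skip
r=25=11001 popcount=3 -> skip
r=26=11010 popcount=3 -> skip
r=27=11011 popcount=4 -> skip
r=28=11100 popcount=3 -> skip
r=29=11101 popcount=4 -> skip
r=30=11110 popcount=4 -> skip
r=31=11111 popcount=5 -> KEEP
r=32=100000 popcount=1 -> skip
r=33=100001 popcount=2 -> skip
r=34=100010 popcount=2 -> skip
r=35=100011 popcount=3 -> skip
r=36=100100 popcount=2 -> skip
r=37=100101 popcount=3 -> skip
r=38=100110 popcount=3 -> skip
r=39=100111 popcount=4 -> skip
r=40=101000 popcount=2 -> skip
r=41=101001 popcount=3 -> skip
r=42=101010 popcount=3 -> skip
r=43=101011 popcount=4 -> skip
r=44=101100 popcount=3 -> skip
r=45=101101 popcount=4 -> skip
r=46=101110 popcount=4 -> skip
r=47=101111 popcount=5 -> KEEP
r=48=110000 popcount=2 -> skip
r=49=110001 popcount=3 -> skip
r=50=110010 popcount=3 -> skip
r=51=110011 popcount=4 -> skip
r=52=110100 popcount=3 -> skip
r=53=110101 popcount=4 -> skip
Kept rows: 31 47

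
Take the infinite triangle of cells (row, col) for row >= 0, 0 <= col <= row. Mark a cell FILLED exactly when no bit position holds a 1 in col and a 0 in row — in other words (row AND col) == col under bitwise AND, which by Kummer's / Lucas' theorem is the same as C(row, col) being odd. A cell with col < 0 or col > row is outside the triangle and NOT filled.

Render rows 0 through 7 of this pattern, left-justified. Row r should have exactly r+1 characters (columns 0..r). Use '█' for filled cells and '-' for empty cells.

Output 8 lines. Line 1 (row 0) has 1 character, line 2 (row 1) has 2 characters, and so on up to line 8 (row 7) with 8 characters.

Answer: █
██
█-█
████
█---█
██--██
█-█-█-█
████████

Derivation:
r0=0: █
r1=1: ██
r2=10: █-█
r3=11: ████
r4=100: █---█
r5=101: ██--██
r6=110: █-█-█-█
r7=111: ████████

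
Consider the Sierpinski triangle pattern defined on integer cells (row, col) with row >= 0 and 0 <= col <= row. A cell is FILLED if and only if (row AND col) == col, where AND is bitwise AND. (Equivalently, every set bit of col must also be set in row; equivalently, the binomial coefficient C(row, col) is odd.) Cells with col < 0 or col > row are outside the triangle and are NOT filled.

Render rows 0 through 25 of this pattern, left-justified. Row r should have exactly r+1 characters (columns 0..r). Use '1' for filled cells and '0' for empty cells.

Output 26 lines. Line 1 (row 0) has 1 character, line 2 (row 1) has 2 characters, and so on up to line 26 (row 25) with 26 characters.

r0=0: 1
r1=1: 11
r2=10: 101
r3=11: 1111
r4=100: 10001
r5=101: 110011
r6=110: 1010101
r7=111: 11111111
r8=1000: 100000001
r9=1001: 1100000011
r10=1010: 10100000101
r11=1011: 111100001111
r12=1100: 1000100010001
r13=1101: 11001100110011
r14=1110: 101010101010101
r15=1111: 1111111111111111
r16=10000: 10000000000000001
r17=10001: 110000000000000011
r18=10010: 1010000000000000101
r19=10011: 11110000000000001111
r20=10100: 100010000000000010001
r21=10101: 1100110000000000110011
r22=10110: 10101010000000001010101
r23=10111: 111111110000000011111111
r24=11000: 1000000010000000100000001
r25=11001: 11000000110000001100000011

Answer: 1
11
101
1111
10001
110011
1010101
11111111
100000001
1100000011
10100000101
111100001111
1000100010001
11001100110011
101010101010101
1111111111111111
10000000000000001
110000000000000011
1010000000000000101
11110000000000001111
100010000000000010001
1100110000000000110011
10101010000000001010101
111111110000000011111111
1000000010000000100000001
11000000110000001100000011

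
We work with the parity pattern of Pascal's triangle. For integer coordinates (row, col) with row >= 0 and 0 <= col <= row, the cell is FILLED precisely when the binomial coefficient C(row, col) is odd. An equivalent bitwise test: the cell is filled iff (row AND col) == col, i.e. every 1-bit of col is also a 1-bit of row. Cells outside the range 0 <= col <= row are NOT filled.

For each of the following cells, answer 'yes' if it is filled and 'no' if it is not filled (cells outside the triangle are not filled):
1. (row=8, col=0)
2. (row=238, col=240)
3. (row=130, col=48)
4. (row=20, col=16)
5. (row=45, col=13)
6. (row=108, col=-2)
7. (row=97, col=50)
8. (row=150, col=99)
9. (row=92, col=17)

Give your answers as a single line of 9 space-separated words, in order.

(8,0): row=0b1000, col=0b0, row AND col = 0b0 = 0; 0 == 0 -> filled
(238,240): col outside [0, 238] -> not filled
(130,48): row=0b10000010, col=0b110000, row AND col = 0b0 = 0; 0 != 48 -> empty
(20,16): row=0b10100, col=0b10000, row AND col = 0b10000 = 16; 16 == 16 -> filled
(45,13): row=0b101101, col=0b1101, row AND col = 0b1101 = 13; 13 == 13 -> filled
(108,-2): col outside [0, 108] -> not filled
(97,50): row=0b1100001, col=0b110010, row AND col = 0b100000 = 32; 32 != 50 -> empty
(150,99): row=0b10010110, col=0b1100011, row AND col = 0b10 = 2; 2 != 99 -> empty
(92,17): row=0b1011100, col=0b10001, row AND col = 0b10000 = 16; 16 != 17 -> empty

Answer: yes no no yes yes no no no no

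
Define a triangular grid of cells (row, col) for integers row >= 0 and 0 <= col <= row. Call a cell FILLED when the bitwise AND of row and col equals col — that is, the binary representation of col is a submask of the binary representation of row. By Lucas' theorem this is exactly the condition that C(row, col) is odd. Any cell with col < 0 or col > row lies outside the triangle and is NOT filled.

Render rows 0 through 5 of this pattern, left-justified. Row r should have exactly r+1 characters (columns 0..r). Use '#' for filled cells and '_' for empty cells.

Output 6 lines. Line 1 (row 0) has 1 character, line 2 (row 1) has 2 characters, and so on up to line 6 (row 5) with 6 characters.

Answer: #
##
#_#
####
#___#
##__##

Derivation:
r0=0: #
r1=1: ##
r2=10: #_#
r3=11: ####
r4=100: #___#
r5=101: ##__##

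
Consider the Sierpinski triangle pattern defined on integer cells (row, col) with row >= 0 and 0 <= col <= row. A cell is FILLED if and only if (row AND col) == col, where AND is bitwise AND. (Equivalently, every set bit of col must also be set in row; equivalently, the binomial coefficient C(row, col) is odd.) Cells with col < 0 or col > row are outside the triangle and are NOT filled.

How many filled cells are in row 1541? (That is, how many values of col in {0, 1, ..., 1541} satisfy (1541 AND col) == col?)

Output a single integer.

1541 in binary = 11000000101
popcount(1541) = number of 1-bits in 11000000101 = 4
A col c satisfies (1541 AND c) == c iff every set bit of c is also set in 1541; each of the 4 set bits of 1541 can independently be on or off in c.
count = 2^4 = 16

Answer: 16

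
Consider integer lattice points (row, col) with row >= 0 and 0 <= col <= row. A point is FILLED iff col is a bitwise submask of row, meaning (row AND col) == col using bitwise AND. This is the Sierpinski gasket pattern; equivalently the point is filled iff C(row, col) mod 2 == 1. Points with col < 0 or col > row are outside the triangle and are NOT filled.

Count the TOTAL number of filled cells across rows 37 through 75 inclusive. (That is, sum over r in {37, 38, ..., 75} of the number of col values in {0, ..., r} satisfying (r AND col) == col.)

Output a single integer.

r37=100101 pc3: +8 =8
r38=100110 pc3: +8 =16
r39=100111 pc4: +16 =32
r40=101000 pc2: +4 =36
r41=101001 pc3: +8 =44
r42=101010 pc3: +8 =52
r43=101011 pc4: +16 =68
r44=101100 pc3: +8 =76
r45=101101 pc4: +16 =92
r46=101110 pc4: +16 =108
r47=101111 pc5: +32 =140
r48=110000 pc2: +4 =144
r49=110001 pc3: +8 =152
r50=110010 pc3: +8 =160
r51=110011 pc4: +16 =176
r52=110100 pc3: +8 =184
r53=110101 pc4: +16 =200
r54=110110 pc4: +16 =216
r55=110111 pc5: +32 =248
r56=111000 pc3: +8 =256
r57=111001 pc4: +16 =272
r58=111010 pc4: +16 =288
r59=111011 pc5: +32 =320
r60=111100 pc4: +16 =336
r61=111101 pc5: +32 =368
r62=111110 pc5: +32 =400
r63=111111 pc6: +64 =464
r64=1000000 pc1: +2 =466
r65=1000001 pc2: +4 =470
r66=1000010 pc2: +4 =474
r67=1000011 pc3: +8 =482
r68=1000100 pc2: +4 =486
r69=1000101 pc3: +8 =494
r70=1000110 pc3: +8 =502
r71=1000111 pc4: +16 =518
r72=1001000 pc2: +4 =522
r73=1001001 pc3: +8 =530
r74=1001010 pc3: +8 =538
r75=1001011 pc4: +16 =554

Answer: 554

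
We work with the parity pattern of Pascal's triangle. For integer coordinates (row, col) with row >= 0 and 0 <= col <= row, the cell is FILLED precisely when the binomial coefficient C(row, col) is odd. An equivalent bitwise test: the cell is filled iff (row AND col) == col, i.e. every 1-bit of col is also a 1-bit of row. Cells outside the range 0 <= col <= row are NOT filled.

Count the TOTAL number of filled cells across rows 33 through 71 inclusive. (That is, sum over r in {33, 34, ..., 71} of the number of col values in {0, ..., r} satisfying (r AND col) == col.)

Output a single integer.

r33=100001 pc2: +4 =4
r34=100010 pc2: +4 =8
r35=100011 pc3: +8 =16
r36=100100 pc2: +4 =20
r37=100101 pc3: +8 =28
r38=100110 pc3: +8 =36
r39=100111 pc4: +16 =52
r40=101000 pc2: +4 =56
r41=101001 pc3: +8 =64
r42=101010 pc3: +8 =72
r43=101011 pc4: +16 =88
r44=101100 pc3: +8 =96
r45=101101 pc4: +16 =112
r46=101110 pc4: +16 =128
r47=101111 pc5: +32 =160
r48=110000 pc2: +4 =164
r49=110001 pc3: +8 =172
r50=110010 pc3: +8 =180
r51=110011 pc4: +16 =196
r52=110100 pc3: +8 =204
r53=110101 pc4: +16 =220
r54=110110 pc4: +16 =236
r55=110111 pc5: +32 =268
r56=111000 pc3: +8 =276
r57=111001 pc4: +16 =292
r58=111010 pc4: +16 =308
r59=111011 pc5: +32 =340
r60=111100 pc4: +16 =356
r61=111101 pc5: +32 =388
r62=111110 pc5: +32 =420
r63=111111 pc6: +64 =484
r64=1000000 pc1: +2 =486
r65=1000001 pc2: +4 =490
r66=1000010 pc2: +4 =494
r67=1000011 pc3: +8 =502
r68=1000100 pc2: +4 =506
r69=1000101 pc3: +8 =514
r70=1000110 pc3: +8 =522
r71=1000111 pc4: +16 =538

Answer: 538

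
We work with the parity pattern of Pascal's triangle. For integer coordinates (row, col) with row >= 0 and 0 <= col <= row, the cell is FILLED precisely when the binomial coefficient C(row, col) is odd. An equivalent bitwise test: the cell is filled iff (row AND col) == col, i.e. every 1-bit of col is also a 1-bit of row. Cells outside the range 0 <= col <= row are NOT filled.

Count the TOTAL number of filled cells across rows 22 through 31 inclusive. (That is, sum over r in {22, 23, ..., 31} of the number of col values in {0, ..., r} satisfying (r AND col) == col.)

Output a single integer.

r22=10110 pc3: +8 =8
r23=10111 pc4: +16 =24
r24=11000 pc2: +4 =28
r25=11001 pc3: +8 =36
r26=11010 pc3: +8 =44
r27=11011 pc4: +16 =60
r28=11100 pc3: +8 =68
r29=11101 pc4: +16 =84
r30=11110 pc4: +16 =100
r31=11111 pc5: +32 =132

Answer: 132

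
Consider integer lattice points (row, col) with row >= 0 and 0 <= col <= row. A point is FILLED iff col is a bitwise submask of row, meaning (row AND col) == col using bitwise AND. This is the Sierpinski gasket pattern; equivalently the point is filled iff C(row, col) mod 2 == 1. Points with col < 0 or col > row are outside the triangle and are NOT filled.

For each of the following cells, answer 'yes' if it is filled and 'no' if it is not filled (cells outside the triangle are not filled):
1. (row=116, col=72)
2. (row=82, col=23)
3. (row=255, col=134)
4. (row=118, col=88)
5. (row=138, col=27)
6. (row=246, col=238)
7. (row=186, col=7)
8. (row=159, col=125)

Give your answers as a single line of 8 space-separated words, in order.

(116,72): row=0b1110100, col=0b1001000, row AND col = 0b1000000 = 64; 64 != 72 -> empty
(82,23): row=0b1010010, col=0b10111, row AND col = 0b10010 = 18; 18 != 23 -> empty
(255,134): row=0b11111111, col=0b10000110, row AND col = 0b10000110 = 134; 134 == 134 -> filled
(118,88): row=0b1110110, col=0b1011000, row AND col = 0b1010000 = 80; 80 != 88 -> empty
(138,27): row=0b10001010, col=0b11011, row AND col = 0b1010 = 10; 10 != 27 -> empty
(246,238): row=0b11110110, col=0b11101110, row AND col = 0b11100110 = 230; 230 != 238 -> empty
(186,7): row=0b10111010, col=0b111, row AND col = 0b10 = 2; 2 != 7 -> empty
(159,125): row=0b10011111, col=0b1111101, row AND col = 0b11101 = 29; 29 != 125 -> empty

Answer: no no yes no no no no no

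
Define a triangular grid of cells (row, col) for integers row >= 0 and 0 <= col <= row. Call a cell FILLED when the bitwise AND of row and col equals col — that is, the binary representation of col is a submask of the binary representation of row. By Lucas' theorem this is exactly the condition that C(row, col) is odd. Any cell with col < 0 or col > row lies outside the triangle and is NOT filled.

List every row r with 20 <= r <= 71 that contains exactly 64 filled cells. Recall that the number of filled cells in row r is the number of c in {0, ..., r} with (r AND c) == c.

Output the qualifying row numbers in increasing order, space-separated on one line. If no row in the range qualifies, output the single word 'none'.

Row r has 2^popcount(r) filled cells, so we need popcount(r) = log2(64) = 6.
Scan r = 20..71 and keep those with exactly 6 one-bits:
r=20=10100 popcount=2 -> skip
r=21=10101 popcount=3 -> skip
r=22=10110 popcount=3 -> skip
r=23=10111 popcount=4 -> skip
r=24=11000 popcount=2 -> skip
r=25=11001 popcount=3 -> skip
r=26=11010 popcount=3 -> skip
r=27=11011 popcount=4 -> skip
r=28=11100 popcount=3 -> skip
r=29=11101 popcount=4 -> skip
r=30=11110 popcount=4 -> skip
r=31=11111 popcount=5 -> skip
r=32=100000 popcount=1 -> skip
r=33=100001 popcount=2 -> skip
r=34=100010 popcount=2 -> skip
r=35=100011 popcount=3 -> skip
r=36=100100 popcount=2 -> skip
r=37=100101 popcount=3 -> skip
r=38=100110 popcount=3 -> skip
r=39=100111 popcount=4 -> skip
r=40=101000 popcount=2 -> skip
r=41=101001 popcount=3 -> skip
r=42=101010 popcount=3 -> skip
r=43=101011 popcount=4 -> skip
r=44=101100 popcount=3 -> skip
r=45=101101 popcount=4 -> skip
r=46=101110 popcount=4 -> skip
r=47=101111 popcount=5 -> skip
r=48=110000 popcount=2 -> skip
r=49=110001 popcount=3 -> skip
r=50=110010 popcount=3 -> skip
r=51=110011 popcount=4 -> skip
r=52=110100 popcount=3 -> skip
r=53=110101 popcount=4 -> skip
r=54=110110 popcount=4 -> skip
r=55=110111 popcount=5 -> skip
r=56=111000 popcount=3 -> skip
r=57=111001 popcount=4 -> skip
r=58=111010 popcount=4 -> skip
r=59=111011 popcount=5 -> skip
r=60=111100 popcount=4 -> skip
r=61=111101 popcount=5 -> skip
r=62=111110 popcount=5 -> skip
r=63=111111 popcount=6 -> KEEP
r=64=1000000 popcount=1 -> skip
r=65=1000001 popcount=2 -> skip
r=66=1000010 popcount=2 -> skip
r=67=1000011 popcount=3 -> skip
r=68=1000100 popcount=2 -> skip
r=69=1000101 popcount=3 -> skip
r=70=1000110 popcount=3 -> skip
r=71=1000111 popcount=4 -> skip
Kept rows: 63

Answer: 63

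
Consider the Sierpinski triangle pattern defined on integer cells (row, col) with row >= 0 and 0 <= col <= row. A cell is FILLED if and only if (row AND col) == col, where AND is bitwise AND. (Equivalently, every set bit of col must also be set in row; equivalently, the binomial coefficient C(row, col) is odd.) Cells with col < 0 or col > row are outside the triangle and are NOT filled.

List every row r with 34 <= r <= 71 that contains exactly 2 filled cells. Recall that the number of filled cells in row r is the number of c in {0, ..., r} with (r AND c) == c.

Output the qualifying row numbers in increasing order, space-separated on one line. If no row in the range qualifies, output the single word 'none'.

Answer: 64

Derivation:
Row r has 2^popcount(r) filled cells, so we need popcount(r) = log2(2) = 1.
Scan r = 34..71 and keep those with exactly 1 one-bits:
r=34=100010 popcount=2 -> skip
r=35=100011 popcount=3 -> skip
r=36=100100 popcount=2 -> skip
r=37=100101 popcount=3 -> skip
r=38=100110 popcount=3 -> skip
r=39=100111 popcount=4 -> skip
r=40=101000 popcount=2 -> skip
r=41=101001 popcount=3 -> skip
r=42=101010 popcount=3 -> skip
r=43=101011 popcount=4 -> skip
r=44=101100 popcount=3 -> skip
r=45=101101 popcount=4 -> skip
r=46=101110 popcount=4 -> skip
r=47=101111 popcount=5 -> skip
r=48=110000 popcount=2 -> skip
r=49=110001 popcount=3 -> skip
r=50=110010 popcount=3 -> skip
r=51=110011 popcount=4 -> skip
r=52=110100 popcount=3 -> skip
r=53=110101 popcount=4 -> skip
r=54=110110 popcount=4 -> skip
r=55=110111 popcount=5 -> skip
r=56=111000 popcount=3 -> skip
r=57=111001 popcount=4 -> skip
r=58=111010 popcount=4 -> skip
r=59=111011 popcount=5 -> skip
r=60=111100 popcount=4 -> skip
r=61=111101 popcount=5 -> skip
r=62=111110 popcount=5 -> skip
r=63=111111 popcount=6 -> skip
r=64=1000000 popcount=1 -> KEEP
r=65=1000001 popcount=2 -> skip
r=66=1000010 popcount=2 -> skip
r=67=1000011 popcount=3 -> skip
r=68=1000100 popcount=2 -> skip
r=69=1000101 popcount=3 -> skip
r=70=1000110 popcount=3 -> skip
r=71=1000111 popcount=4 -> skip
Kept rows: 64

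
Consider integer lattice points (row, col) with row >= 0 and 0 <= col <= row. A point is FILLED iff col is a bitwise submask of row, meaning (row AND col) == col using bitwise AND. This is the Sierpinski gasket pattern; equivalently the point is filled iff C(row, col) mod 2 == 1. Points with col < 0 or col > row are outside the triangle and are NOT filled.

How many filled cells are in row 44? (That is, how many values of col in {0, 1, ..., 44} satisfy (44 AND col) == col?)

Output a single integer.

44 in binary = 101100
popcount(44) = number of 1-bits in 101100 = 3
A col c satisfies (44 AND c) == c iff every set bit of c is also set in 44; each of the 3 set bits of 44 can independently be on or off in c.
count = 2^3 = 8

Answer: 8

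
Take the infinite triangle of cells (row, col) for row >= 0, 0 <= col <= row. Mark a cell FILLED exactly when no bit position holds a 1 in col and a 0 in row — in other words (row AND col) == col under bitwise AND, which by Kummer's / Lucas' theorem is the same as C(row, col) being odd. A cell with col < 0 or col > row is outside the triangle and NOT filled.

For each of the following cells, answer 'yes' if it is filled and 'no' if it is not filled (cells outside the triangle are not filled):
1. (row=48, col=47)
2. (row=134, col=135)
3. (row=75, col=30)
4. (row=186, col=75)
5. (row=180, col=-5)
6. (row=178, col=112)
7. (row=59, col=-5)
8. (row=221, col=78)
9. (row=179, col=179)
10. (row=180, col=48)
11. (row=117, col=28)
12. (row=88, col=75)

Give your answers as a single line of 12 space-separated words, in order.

(48,47): row=0b110000, col=0b101111, row AND col = 0b100000 = 32; 32 != 47 -> empty
(134,135): col outside [0, 134] -> not filled
(75,30): row=0b1001011, col=0b11110, row AND col = 0b1010 = 10; 10 != 30 -> empty
(186,75): row=0b10111010, col=0b1001011, row AND col = 0b1010 = 10; 10 != 75 -> empty
(180,-5): col outside [0, 180] -> not filled
(178,112): row=0b10110010, col=0b1110000, row AND col = 0b110000 = 48; 48 != 112 -> empty
(59,-5): col outside [0, 59] -> not filled
(221,78): row=0b11011101, col=0b1001110, row AND col = 0b1001100 = 76; 76 != 78 -> empty
(179,179): row=0b10110011, col=0b10110011, row AND col = 0b10110011 = 179; 179 == 179 -> filled
(180,48): row=0b10110100, col=0b110000, row AND col = 0b110000 = 48; 48 == 48 -> filled
(117,28): row=0b1110101, col=0b11100, row AND col = 0b10100 = 20; 20 != 28 -> empty
(88,75): row=0b1011000, col=0b1001011, row AND col = 0b1001000 = 72; 72 != 75 -> empty

Answer: no no no no no no no no yes yes no no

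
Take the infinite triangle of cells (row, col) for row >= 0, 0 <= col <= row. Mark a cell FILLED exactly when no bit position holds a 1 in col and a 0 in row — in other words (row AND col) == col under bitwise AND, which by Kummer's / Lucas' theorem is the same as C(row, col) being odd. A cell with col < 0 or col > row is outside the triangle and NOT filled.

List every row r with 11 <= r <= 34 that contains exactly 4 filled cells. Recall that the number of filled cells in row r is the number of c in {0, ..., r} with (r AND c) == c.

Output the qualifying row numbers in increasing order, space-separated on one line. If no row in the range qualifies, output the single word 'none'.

Row r has 2^popcount(r) filled cells, so we need popcount(r) = log2(4) = 2.
Scan r = 11..34 and keep those with exactly 2 one-bits:
r=11=1011 popcount=3 -> skip
r=12=1100 popcount=2 -> KEEP
r=13=1101 popcount=3 -> skip
r=14=1110 popcount=3 -> skip
r=15=1111 popcount=4 -> skip
r=16=10000 popcount=1 -> skip
r=17=10001 popcount=2 -> KEEP
r=18=10010 popcount=2 -> KEEP
r=19=10011 popcount=3 -> skip
r=20=10100 popcount=2 -> KEEP
r=21=10101 popcount=3 -> skip
r=22=10110 popcount=3 -> skip
r=23=10111 popcount=4 -> skip
r=24=11000 popcount=2 -> KEEP
r=25=11001 popcount=3 -> skip
r=26=11010 popcount=3 -> skip
r=27=11011 popcount=4 -> skip
r=28=11100 popcount=3 -> skip
r=29=11101 popcount=4 -> skip
r=30=11110 popcount=4 -> skip
r=31=11111 popcount=5 -> skip
r=32=100000 popcount=1 -> skip
r=33=100001 popcount=2 -> KEEP
r=34=100010 popcount=2 -> KEEP
Kept rows: 12 17 18 20 24 33 34

Answer: 12 17 18 20 24 33 34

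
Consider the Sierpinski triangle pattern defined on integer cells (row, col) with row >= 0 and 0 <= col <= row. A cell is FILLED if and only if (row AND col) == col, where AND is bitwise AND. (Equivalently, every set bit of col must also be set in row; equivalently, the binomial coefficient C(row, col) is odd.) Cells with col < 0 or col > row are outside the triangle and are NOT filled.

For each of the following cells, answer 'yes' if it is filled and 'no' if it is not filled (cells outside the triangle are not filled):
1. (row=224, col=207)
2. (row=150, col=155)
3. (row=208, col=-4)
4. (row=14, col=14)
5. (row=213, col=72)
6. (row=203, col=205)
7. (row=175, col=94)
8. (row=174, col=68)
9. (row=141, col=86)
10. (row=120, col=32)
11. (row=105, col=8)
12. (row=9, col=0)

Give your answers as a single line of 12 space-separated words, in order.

Answer: no no no yes no no no no no yes yes yes

Derivation:
(224,207): row=0b11100000, col=0b11001111, row AND col = 0b11000000 = 192; 192 != 207 -> empty
(150,155): col outside [0, 150] -> not filled
(208,-4): col outside [0, 208] -> not filled
(14,14): row=0b1110, col=0b1110, row AND col = 0b1110 = 14; 14 == 14 -> filled
(213,72): row=0b11010101, col=0b1001000, row AND col = 0b1000000 = 64; 64 != 72 -> empty
(203,205): col outside [0, 203] -> not filled
(175,94): row=0b10101111, col=0b1011110, row AND col = 0b1110 = 14; 14 != 94 -> empty
(174,68): row=0b10101110, col=0b1000100, row AND col = 0b100 = 4; 4 != 68 -> empty
(141,86): row=0b10001101, col=0b1010110, row AND col = 0b100 = 4; 4 != 86 -> empty
(120,32): row=0b1111000, col=0b100000, row AND col = 0b100000 = 32; 32 == 32 -> filled
(105,8): row=0b1101001, col=0b1000, row AND col = 0b1000 = 8; 8 == 8 -> filled
(9,0): row=0b1001, col=0b0, row AND col = 0b0 = 0; 0 == 0 -> filled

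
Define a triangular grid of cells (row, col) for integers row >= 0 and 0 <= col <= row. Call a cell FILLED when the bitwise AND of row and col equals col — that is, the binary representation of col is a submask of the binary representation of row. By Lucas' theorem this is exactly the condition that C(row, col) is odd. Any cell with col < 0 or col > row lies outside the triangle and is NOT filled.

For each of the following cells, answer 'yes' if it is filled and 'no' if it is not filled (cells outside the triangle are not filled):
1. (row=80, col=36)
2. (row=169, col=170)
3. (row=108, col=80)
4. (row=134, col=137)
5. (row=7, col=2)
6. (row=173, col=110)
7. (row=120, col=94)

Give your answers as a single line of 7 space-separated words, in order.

Answer: no no no no yes no no

Derivation:
(80,36): row=0b1010000, col=0b100100, row AND col = 0b0 = 0; 0 != 36 -> empty
(169,170): col outside [0, 169] -> not filled
(108,80): row=0b1101100, col=0b1010000, row AND col = 0b1000000 = 64; 64 != 80 -> empty
(134,137): col outside [0, 134] -> not filled
(7,2): row=0b111, col=0b10, row AND col = 0b10 = 2; 2 == 2 -> filled
(173,110): row=0b10101101, col=0b1101110, row AND col = 0b101100 = 44; 44 != 110 -> empty
(120,94): row=0b1111000, col=0b1011110, row AND col = 0b1011000 = 88; 88 != 94 -> empty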